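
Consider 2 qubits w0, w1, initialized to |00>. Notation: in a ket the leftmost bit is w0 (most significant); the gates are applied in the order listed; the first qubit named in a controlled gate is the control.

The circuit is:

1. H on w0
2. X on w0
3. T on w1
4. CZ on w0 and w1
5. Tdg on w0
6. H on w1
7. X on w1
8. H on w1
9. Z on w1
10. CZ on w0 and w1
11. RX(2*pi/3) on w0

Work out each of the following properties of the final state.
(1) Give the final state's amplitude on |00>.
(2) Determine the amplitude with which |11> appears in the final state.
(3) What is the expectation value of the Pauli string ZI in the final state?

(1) The amplitude on |00> is sqrt(2)/4 - sqrt(6)*exp(I*pi/4)/4. Key observation: steps 6-9 multiply out to the identity, so the circuit reduces to the remaining gates.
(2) The final state's coefficient on |11> equals 0.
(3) In the final state, ZI has expectation -sqrt(6)/4.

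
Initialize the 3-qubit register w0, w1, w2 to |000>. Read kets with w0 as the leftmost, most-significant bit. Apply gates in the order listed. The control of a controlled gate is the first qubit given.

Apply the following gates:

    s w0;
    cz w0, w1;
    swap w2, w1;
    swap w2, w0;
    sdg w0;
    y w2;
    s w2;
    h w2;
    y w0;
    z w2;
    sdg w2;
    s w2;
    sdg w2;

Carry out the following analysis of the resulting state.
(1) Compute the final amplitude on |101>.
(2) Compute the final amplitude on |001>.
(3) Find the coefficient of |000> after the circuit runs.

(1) The amplitude on |101> is -sqrt(2)/2. Key observation: the block from step 12 through step 13 cancels to the identity and can be dropped.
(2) The amplitude on |001> is 0.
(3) The final state's coefficient on |000> equals 0.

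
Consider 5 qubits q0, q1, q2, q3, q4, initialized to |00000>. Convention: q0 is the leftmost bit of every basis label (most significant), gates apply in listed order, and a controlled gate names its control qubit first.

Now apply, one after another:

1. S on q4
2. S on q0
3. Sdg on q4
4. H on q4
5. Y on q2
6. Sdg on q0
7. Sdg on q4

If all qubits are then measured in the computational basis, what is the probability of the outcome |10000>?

Outcome |10000> occurs with probability 0.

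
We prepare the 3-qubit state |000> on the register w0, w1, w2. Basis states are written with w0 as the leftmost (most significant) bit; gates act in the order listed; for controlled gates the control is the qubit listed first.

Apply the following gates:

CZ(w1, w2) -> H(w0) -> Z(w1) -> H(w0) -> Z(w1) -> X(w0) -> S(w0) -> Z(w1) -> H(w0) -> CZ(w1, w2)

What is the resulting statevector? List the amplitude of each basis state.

The resulting statevector has amplitude sqrt(2)*I/2 on |000>, -sqrt(2)*I/2 on |100>, and 0 on every other basis state.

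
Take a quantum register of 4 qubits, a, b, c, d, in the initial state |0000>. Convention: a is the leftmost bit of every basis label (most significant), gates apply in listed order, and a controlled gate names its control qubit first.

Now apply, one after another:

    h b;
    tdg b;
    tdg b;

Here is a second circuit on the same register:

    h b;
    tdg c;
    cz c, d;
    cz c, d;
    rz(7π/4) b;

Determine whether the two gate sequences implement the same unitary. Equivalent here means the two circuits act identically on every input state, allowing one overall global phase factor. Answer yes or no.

No, they are not equivalent — no single phase factor reconciles the two unitaries.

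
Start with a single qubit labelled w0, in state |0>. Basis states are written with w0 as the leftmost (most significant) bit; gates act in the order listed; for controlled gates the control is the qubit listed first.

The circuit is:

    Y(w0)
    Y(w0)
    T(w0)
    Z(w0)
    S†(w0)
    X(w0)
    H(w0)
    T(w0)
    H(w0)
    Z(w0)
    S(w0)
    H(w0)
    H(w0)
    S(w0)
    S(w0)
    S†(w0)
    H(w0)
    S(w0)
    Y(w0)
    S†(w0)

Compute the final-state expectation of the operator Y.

The observable Y averages to sqrt(2)/2.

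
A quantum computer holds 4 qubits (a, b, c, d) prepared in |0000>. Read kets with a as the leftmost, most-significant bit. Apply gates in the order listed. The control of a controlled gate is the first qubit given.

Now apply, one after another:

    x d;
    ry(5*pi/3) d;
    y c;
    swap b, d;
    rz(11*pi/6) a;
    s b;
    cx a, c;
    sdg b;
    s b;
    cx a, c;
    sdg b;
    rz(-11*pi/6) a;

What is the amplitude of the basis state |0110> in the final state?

The amplitude on |0110> is -sqrt(3)*I/2. Key observation: the block from step 5 through step 12 cancels to the identity and can be dropped.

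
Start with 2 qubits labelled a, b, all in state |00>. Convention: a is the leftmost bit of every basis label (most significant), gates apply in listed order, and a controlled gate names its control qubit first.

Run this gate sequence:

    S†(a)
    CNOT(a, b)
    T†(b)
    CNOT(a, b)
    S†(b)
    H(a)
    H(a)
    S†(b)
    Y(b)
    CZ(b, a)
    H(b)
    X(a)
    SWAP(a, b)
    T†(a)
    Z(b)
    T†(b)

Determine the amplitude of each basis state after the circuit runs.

The final amplitudes are 0 on |00>, -sqrt(2)*exp(I*pi/4)/2 on |01>, 0 on |10>, sqrt(2)/2 on |11>. Key observation: the block from step 6 through step 7 cancels to the identity and can be dropped.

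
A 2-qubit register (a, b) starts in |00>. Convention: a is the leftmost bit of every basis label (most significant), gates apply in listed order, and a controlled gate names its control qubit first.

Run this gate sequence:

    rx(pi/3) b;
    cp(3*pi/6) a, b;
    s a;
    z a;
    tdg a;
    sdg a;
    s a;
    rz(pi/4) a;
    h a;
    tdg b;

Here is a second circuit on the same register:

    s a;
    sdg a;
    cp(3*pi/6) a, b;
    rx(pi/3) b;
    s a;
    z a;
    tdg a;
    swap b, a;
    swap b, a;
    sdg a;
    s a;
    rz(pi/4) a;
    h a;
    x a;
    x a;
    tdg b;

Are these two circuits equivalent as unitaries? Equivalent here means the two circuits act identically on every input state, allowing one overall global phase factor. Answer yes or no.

No — the two circuits implement different unitaries, even allowing a global phase.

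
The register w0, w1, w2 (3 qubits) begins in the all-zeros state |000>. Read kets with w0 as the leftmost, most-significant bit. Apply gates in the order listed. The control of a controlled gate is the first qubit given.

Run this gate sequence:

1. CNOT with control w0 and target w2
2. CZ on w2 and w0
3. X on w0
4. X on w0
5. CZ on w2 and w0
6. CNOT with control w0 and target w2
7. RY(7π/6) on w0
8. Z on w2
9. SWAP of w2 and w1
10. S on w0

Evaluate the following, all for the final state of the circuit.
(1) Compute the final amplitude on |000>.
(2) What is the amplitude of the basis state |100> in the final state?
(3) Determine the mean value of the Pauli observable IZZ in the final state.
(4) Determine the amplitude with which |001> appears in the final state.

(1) The amplitude on |000> is -sqrt(6)/4 + sqrt(2)/4. Key observation: steps 1-6 multiply out to the identity, so the circuit reduces to the remaining gates.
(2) The amplitude on |100> is I*(sqrt(2) + sqrt(6))/4.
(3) The expectation value of IZZ is 1.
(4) |001> carries amplitude 0 in the final state.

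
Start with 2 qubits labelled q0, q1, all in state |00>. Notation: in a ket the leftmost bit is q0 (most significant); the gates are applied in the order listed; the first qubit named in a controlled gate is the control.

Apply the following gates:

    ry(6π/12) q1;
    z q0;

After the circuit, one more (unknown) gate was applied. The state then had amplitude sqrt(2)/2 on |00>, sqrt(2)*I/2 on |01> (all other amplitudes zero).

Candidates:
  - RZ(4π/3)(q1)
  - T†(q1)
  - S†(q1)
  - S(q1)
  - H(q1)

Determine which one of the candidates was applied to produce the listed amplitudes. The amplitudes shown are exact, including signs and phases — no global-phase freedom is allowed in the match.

It was S(q1) that produced the state shown.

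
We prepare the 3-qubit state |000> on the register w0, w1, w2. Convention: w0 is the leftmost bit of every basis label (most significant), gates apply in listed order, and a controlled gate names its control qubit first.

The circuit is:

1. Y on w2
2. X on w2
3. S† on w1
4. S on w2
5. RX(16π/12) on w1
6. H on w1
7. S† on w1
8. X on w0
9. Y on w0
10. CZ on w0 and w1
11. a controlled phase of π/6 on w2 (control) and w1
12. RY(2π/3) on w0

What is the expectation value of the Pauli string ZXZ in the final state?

The expectation value of ZXZ is sqrt(3)/4.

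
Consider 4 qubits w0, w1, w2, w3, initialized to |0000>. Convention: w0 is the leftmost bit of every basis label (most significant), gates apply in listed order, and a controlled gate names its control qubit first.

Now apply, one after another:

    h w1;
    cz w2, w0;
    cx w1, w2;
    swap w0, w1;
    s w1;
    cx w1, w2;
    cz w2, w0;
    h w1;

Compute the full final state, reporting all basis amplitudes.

After the circuit, the state carries amplitude 1/2 on |0000>, 1/2 on |0100>, -1/2 on |1010>, -1/2 on |1110>, and 0 on every other basis state.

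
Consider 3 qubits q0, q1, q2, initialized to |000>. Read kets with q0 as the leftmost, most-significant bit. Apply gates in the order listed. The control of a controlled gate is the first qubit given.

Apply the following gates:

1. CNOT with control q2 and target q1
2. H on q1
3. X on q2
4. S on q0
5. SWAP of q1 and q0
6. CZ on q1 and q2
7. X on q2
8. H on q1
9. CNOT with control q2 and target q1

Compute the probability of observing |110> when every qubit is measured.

The probability of measuring |110> is 1/4.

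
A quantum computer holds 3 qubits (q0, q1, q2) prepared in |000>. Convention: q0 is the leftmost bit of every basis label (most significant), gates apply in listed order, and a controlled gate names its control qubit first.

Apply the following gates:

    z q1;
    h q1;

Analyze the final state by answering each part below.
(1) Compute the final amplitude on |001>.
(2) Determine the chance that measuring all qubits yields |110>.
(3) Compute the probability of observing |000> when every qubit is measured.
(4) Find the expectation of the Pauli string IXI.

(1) The amplitude on |001> is 0.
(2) Outcome |110> occurs with probability 0.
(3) Outcome |000> occurs with probability 1/2.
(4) The observable IXI averages to 1.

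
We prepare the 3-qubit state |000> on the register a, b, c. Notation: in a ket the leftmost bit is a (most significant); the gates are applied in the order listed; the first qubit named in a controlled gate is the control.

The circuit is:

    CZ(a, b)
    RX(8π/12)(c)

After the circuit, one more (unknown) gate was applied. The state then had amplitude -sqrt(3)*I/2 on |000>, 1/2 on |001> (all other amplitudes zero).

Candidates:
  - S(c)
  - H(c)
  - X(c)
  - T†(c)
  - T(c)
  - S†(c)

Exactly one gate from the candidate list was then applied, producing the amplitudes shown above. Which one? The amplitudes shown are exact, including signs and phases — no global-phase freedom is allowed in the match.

The unique candidate consistent with the amplitudes is X(c).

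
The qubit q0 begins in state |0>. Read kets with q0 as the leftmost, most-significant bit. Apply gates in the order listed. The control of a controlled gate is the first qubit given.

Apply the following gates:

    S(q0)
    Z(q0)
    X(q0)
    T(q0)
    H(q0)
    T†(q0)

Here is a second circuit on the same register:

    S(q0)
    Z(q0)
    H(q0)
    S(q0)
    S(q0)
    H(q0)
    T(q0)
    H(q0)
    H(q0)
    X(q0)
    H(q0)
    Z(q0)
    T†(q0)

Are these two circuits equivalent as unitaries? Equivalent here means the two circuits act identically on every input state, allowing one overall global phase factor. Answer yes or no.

Yes: on every input state the two circuits agree up to one overall phase factor.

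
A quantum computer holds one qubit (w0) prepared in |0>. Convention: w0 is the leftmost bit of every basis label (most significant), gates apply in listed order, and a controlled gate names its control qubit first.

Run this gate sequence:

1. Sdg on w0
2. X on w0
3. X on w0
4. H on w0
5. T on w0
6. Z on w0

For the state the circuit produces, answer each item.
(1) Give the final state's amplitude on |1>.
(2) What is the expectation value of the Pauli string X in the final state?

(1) The final state's coefficient on |1> equals -sqrt(2)*exp(I*pi/4)/2.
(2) In the final state, X has expectation -sqrt(2)/2.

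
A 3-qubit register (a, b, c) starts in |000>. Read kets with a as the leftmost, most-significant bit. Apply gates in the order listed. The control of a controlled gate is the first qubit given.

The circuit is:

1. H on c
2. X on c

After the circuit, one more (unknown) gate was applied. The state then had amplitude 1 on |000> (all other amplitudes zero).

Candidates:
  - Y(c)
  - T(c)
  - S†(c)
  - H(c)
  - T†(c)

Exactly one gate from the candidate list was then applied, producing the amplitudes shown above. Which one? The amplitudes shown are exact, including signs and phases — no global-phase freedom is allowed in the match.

It was H(c) that produced the state shown.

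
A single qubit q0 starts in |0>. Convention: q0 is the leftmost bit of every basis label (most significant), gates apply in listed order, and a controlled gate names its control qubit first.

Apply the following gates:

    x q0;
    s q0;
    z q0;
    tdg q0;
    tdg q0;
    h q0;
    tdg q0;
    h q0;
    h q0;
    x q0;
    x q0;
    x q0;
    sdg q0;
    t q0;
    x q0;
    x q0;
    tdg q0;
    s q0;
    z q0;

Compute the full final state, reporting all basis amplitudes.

After the circuit, the state carries amplitude -sqrt(2)*exp(3*I*pi/4)/2 on |0>, sqrt(2)/2 on |1>. Key observation: gates 13-18 undo each other exactly, leaving only the rest of the circuit to track.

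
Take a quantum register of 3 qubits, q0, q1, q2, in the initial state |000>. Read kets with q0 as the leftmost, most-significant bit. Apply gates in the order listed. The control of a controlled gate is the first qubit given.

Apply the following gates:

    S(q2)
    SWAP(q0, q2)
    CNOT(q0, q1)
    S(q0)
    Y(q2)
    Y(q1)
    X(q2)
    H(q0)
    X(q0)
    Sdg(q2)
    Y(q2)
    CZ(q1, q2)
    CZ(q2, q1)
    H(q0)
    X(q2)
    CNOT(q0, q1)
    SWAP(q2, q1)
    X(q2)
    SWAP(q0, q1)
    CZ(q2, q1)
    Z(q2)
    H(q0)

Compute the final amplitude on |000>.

The amplitude on |000> is -sqrt(2)*I/2.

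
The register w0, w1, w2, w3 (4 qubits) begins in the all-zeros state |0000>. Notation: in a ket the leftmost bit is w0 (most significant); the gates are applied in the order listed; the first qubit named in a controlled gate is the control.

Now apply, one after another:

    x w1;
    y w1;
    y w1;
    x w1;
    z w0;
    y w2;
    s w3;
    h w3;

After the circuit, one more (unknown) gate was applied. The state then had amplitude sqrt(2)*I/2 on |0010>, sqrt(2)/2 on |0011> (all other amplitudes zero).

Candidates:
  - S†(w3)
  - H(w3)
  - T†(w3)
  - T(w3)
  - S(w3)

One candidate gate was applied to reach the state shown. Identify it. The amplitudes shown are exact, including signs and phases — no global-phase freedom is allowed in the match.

It was S†(w3) that produced the state shown. Key observation: the block from step 1 through step 4 cancels to the identity and can be dropped.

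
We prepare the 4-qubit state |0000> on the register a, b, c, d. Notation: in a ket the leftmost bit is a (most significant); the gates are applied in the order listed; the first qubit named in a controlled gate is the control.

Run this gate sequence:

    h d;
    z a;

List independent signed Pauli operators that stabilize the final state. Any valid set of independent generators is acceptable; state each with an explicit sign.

One valid set of independent stabilizer generators is +IIIX, +ZIII, +IZII, +IIZI (any independent generating set of the same group is equally correct).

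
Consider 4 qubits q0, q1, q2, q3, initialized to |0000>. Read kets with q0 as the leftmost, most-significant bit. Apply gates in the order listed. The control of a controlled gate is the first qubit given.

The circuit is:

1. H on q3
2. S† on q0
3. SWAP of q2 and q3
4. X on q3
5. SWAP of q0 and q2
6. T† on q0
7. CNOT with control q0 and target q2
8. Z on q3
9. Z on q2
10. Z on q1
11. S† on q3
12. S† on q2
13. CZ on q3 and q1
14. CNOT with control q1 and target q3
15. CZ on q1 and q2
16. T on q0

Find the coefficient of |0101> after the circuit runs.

The amplitude on |0101> is 0.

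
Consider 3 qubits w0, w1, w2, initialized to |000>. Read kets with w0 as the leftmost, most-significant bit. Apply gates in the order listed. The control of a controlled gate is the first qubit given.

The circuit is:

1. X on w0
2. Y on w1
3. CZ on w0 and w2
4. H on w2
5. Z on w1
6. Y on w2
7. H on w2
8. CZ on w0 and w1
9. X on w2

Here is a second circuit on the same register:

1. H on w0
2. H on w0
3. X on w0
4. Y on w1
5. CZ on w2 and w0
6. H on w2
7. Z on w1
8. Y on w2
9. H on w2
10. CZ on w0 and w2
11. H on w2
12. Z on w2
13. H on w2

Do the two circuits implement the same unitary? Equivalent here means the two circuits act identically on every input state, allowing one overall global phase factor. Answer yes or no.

No — the two circuits implement different unitaries, even allowing a global phase.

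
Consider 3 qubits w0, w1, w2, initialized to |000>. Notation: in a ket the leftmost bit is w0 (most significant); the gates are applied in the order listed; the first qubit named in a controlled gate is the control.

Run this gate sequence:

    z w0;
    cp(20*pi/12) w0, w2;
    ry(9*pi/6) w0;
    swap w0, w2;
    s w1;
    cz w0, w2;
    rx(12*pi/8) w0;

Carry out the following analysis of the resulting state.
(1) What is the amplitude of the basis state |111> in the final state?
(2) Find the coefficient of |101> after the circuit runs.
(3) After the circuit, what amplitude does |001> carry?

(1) The amplitude on |111> is 0.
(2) |101> carries amplitude -I/2 in the final state.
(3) The amplitude on |001> is -1/2.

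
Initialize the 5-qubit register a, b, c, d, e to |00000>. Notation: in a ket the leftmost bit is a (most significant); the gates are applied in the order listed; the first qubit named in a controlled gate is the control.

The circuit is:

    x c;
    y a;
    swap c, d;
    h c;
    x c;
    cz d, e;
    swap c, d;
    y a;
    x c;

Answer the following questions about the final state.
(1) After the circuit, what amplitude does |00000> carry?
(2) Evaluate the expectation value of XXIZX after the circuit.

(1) |00000> carries amplitude sqrt(2)/2 in the final state.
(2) The observable XXIZX averages to 0.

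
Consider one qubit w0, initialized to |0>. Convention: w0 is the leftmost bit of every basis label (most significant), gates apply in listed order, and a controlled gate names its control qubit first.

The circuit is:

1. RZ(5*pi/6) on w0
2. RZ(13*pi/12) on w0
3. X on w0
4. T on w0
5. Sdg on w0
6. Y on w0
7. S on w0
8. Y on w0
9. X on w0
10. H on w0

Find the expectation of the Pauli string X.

The observable X averages to 1.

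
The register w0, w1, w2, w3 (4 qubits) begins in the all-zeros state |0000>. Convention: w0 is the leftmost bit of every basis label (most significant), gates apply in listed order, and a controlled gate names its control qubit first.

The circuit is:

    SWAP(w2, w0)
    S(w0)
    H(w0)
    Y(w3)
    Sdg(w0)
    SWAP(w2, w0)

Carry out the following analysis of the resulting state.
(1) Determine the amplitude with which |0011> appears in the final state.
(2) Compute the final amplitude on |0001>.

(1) |0011> carries amplitude sqrt(2)/2 in the final state.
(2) The final state's coefficient on |0001> equals sqrt(2)*I/2.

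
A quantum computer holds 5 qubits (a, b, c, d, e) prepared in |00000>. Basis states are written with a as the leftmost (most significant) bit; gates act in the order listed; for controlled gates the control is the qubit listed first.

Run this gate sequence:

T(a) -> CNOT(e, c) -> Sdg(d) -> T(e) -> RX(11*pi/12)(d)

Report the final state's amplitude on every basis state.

The final amplitudes are -sqrt(6 - 3*sqrt(2))/4 + sqrt(sqrt(2) + 2)/4 on |00000>, -I*sqrt(3*sqrt(2) + 6)/4 - I*sqrt(2 - sqrt(2))/4 on |00010>, and 0 on every other basis state.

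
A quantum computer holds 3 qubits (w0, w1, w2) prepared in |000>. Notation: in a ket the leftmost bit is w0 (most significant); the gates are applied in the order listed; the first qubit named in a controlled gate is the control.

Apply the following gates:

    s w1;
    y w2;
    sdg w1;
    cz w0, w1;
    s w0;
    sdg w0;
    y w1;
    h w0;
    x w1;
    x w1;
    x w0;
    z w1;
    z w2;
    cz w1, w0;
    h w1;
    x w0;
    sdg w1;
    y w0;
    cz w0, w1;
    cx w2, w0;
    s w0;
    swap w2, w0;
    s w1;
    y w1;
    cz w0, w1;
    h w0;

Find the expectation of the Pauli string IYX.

The observable IYX averages to 1.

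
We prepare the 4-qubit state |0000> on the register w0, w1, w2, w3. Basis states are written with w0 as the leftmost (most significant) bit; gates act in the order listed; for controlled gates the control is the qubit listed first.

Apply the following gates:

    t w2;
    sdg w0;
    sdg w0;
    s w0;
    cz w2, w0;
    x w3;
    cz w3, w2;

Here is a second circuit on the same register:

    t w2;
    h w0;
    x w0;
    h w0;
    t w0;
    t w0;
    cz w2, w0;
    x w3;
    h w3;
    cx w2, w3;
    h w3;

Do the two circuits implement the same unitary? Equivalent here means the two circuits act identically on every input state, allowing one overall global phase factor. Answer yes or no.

Yes: on every input state the two circuits agree up to one overall phase factor.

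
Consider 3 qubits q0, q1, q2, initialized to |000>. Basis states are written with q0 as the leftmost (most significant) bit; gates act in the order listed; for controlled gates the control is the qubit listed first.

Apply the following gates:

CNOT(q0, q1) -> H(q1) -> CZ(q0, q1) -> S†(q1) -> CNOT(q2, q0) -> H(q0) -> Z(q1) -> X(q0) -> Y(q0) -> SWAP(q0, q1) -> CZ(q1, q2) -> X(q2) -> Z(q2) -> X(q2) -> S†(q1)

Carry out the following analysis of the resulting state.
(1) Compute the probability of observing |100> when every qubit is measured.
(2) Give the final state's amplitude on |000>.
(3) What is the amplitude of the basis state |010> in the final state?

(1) Outcome |100> occurs with probability 1/4.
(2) |000> carries amplitude I/2 in the final state.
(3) The amplitude on |010> is -1/2.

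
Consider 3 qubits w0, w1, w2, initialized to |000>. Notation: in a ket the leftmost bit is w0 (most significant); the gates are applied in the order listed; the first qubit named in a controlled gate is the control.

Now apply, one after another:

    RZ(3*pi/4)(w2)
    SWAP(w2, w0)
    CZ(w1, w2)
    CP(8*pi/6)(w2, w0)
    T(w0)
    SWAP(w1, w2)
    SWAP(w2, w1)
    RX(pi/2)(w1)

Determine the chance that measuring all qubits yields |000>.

The probability of measuring |000> is 1/2.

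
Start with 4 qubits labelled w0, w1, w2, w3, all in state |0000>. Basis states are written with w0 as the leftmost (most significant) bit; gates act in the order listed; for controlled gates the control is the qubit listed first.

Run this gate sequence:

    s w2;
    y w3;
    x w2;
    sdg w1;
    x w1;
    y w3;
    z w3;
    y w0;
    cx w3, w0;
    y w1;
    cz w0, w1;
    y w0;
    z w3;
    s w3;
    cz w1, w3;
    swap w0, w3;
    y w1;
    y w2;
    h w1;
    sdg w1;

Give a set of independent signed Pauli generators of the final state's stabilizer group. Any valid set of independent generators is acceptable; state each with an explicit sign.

The final state is stabilized by the group generated by +IYII, +ZIII, +IIZI, +IIIZ; other independent generating sets are equally valid.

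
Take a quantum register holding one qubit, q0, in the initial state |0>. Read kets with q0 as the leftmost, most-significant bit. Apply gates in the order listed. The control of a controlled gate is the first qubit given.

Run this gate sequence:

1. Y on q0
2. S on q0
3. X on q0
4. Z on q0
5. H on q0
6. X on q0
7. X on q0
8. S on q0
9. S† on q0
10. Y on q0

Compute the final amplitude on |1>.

The amplitude on |1> is -sqrt(2)*I/2.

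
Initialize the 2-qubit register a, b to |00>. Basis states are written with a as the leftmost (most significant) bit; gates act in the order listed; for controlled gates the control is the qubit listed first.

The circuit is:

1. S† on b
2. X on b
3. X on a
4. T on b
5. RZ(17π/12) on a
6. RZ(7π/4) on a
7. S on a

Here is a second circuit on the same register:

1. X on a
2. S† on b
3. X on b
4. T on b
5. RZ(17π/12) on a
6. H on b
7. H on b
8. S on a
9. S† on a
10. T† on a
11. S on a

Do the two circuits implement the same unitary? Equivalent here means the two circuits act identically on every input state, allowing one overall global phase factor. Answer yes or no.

Yes — the two circuits implement the same unitary up to a global phase.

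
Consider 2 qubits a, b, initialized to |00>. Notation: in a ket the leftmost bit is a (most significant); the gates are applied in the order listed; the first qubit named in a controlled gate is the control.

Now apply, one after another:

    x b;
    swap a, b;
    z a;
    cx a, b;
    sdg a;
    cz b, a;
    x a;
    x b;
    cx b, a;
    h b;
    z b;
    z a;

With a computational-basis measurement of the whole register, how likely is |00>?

A full measurement returns |00> with probability 1/2.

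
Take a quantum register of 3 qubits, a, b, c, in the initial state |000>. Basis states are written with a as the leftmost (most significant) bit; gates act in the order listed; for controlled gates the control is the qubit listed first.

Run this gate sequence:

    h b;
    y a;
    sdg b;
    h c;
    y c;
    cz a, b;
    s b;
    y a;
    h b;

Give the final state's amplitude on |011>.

The final state's coefficient on |011> equals sqrt(2)*I/2.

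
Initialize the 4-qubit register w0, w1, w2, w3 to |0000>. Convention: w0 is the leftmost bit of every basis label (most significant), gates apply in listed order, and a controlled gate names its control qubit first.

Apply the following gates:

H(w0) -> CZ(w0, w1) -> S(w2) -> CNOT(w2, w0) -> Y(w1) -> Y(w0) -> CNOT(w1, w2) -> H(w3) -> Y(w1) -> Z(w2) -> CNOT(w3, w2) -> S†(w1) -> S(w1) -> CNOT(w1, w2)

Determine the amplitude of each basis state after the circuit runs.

The resulting statevector has amplitude I/2 on |0001>, I/2 on |0010>, -I/2 on |1001>, -I/2 on |1010>, and 0 on every other basis state.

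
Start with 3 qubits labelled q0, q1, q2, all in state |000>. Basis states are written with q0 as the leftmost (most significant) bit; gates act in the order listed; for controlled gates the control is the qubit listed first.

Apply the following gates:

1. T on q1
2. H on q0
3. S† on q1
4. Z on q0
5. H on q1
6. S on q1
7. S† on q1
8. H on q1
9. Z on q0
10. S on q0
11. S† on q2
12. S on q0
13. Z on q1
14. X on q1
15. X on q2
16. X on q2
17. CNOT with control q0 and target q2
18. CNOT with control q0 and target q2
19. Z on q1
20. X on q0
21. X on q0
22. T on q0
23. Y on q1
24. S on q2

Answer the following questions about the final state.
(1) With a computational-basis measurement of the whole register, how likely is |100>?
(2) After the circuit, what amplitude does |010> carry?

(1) The probability of measuring |100> is 1/2.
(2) |010> carries amplitude 0 in the final state.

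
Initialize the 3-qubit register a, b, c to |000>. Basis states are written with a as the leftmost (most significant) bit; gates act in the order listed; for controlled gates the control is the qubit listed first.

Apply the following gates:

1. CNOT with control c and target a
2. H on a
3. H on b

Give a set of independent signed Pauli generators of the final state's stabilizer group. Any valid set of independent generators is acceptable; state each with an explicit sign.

The final state is stabilized by the group generated by +XII, +IXI, +IIZ; other independent generating sets are equally valid.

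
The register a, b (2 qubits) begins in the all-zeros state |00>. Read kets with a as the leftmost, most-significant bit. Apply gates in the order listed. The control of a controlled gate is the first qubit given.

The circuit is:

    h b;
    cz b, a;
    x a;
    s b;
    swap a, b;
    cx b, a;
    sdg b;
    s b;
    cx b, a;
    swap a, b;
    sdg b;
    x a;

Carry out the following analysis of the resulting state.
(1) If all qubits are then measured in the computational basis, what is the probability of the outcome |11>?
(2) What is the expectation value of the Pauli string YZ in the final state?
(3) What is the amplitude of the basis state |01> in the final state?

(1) Outcome |11> occurs with probability 0.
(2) The observable YZ averages to 0.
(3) |01> carries amplitude sqrt(2)/2 in the final state.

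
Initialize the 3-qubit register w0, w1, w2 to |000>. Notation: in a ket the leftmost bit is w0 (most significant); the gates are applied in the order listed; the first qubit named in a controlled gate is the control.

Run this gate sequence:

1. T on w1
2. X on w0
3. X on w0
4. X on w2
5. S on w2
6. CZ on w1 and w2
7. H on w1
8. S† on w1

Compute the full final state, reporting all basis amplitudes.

The resulting statevector has amplitude sqrt(2)*I/2 on |001>, sqrt(2)/2 on |011>, and 0 on every other basis state. Key observation: gates 2-3 undo each other exactly, leaving only the rest of the circuit to track.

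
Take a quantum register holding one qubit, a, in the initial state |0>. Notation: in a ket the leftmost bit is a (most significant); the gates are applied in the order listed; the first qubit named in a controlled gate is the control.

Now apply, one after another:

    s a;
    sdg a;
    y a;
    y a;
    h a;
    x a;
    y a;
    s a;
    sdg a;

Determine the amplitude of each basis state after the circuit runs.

The resulting statevector has amplitude -sqrt(2)*I/2 on |0>, sqrt(2)*I/2 on |1>.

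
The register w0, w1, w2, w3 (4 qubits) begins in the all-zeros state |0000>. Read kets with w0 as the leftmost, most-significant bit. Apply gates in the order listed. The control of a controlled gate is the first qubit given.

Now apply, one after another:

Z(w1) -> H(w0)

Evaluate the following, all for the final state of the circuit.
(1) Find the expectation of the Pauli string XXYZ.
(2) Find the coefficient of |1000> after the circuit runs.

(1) The observable XXYZ averages to 0.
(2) The final state's coefficient on |1000> equals sqrt(2)/2.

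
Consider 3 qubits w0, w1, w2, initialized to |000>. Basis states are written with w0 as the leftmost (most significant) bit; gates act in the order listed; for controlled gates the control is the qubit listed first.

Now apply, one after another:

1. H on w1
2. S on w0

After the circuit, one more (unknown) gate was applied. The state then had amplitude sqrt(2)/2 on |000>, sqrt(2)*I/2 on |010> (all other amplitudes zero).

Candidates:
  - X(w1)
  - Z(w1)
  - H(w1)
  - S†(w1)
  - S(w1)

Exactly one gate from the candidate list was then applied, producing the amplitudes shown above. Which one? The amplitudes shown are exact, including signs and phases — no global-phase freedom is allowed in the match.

The unique candidate consistent with the amplitudes is S(w1).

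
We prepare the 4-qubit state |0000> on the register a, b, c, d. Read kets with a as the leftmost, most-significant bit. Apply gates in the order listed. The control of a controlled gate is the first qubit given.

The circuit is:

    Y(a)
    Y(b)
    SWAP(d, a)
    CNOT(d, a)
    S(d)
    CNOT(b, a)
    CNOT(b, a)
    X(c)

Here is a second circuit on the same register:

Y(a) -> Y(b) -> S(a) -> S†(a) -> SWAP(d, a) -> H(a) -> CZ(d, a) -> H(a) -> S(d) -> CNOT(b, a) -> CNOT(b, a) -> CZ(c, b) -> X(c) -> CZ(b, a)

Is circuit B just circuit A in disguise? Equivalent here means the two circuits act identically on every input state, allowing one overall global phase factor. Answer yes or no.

No — the two circuits implement different unitaries, even allowing a global phase.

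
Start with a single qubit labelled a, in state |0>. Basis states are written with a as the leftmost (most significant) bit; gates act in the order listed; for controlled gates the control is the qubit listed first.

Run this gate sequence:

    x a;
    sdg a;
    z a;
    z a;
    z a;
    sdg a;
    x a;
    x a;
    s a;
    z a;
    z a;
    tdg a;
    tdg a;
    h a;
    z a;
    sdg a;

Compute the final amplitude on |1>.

The amplitude on |1> is -sqrt(2)*I/2.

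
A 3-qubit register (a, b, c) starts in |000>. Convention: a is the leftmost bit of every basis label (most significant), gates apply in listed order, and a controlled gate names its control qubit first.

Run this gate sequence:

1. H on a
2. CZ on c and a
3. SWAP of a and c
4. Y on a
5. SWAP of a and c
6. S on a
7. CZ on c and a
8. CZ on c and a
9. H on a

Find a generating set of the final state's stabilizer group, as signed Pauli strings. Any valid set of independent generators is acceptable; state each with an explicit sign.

The final state is stabilized by the group generated by -YII, +IZI, -IIZ; other independent generating sets are equally valid.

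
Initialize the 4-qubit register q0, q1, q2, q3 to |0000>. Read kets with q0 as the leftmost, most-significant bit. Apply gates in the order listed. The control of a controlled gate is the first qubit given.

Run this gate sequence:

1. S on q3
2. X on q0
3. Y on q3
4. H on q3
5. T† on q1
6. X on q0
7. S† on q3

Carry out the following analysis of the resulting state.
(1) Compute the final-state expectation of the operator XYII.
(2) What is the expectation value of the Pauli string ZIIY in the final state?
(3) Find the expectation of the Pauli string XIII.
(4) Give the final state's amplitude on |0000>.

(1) In the final state, XYII has expectation 0.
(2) The expectation value of ZIIY is 1.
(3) The observable XIII averages to 0.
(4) The final state's coefficient on |0000> equals sqrt(2)*I/2.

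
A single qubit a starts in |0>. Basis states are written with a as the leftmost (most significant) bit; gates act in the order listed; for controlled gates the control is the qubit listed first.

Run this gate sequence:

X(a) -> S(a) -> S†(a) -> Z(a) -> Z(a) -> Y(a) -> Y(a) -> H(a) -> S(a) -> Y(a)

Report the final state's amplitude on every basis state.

After the circuit, the state carries amplitude -sqrt(2)/2 on |0>, sqrt(2)*I/2 on |1>.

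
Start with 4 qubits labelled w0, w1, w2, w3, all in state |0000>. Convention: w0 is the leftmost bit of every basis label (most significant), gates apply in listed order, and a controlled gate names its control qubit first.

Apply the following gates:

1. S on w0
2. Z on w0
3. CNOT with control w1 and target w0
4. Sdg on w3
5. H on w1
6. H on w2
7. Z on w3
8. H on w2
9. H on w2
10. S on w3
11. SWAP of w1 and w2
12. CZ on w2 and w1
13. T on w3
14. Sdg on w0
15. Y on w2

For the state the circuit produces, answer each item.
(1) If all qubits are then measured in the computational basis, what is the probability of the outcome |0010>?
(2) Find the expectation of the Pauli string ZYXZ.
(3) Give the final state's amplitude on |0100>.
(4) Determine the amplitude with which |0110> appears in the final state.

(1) A full measurement returns |0010> with probability 1/4. Key observation: steps 8-9 multiply out to the identity, so the circuit reduces to the remaining gates.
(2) In the final state, ZYXZ has expectation 0.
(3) |0100> carries amplitude I/2 in the final state.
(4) |0110> carries amplitude I/2 in the final state.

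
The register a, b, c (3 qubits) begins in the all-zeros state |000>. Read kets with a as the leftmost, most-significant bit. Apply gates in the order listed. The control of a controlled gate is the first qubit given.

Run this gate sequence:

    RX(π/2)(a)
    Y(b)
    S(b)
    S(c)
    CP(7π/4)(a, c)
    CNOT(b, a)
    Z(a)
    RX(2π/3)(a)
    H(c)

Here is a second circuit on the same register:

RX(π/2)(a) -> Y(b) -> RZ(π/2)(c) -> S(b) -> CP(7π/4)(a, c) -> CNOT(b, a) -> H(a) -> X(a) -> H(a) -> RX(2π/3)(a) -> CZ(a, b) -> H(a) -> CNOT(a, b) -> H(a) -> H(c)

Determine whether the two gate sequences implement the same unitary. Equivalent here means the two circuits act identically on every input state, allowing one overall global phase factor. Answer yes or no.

No, they are not equivalent — no single phase factor reconciles the two unitaries.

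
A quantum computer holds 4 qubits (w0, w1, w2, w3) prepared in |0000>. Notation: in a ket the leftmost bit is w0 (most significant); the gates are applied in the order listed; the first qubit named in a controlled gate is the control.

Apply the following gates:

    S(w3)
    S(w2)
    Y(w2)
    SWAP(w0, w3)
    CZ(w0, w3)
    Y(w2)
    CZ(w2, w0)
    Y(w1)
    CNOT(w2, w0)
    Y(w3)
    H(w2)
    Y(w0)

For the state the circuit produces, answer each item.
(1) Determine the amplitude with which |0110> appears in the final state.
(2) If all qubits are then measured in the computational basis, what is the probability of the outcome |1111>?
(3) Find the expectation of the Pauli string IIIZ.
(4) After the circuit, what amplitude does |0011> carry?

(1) The amplitude on |0110> is 0.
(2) A full measurement returns |1111> with probability 1/2.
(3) The expectation value of IIIZ is -1.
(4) The amplitude on |0011> is 0.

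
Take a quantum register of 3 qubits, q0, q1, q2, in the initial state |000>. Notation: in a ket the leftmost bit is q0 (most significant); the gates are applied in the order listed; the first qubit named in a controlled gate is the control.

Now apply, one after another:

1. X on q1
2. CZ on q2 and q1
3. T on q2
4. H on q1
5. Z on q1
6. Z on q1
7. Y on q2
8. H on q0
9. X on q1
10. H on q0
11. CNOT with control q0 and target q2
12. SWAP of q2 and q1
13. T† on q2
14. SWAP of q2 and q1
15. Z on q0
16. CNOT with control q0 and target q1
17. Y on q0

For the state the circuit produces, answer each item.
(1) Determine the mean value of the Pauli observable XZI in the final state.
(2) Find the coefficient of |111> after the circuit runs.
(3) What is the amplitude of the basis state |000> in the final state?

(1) The expectation value of XZI is 0.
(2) The amplitude on |111> is sqrt(2)*exp(3*I*pi/4)/2.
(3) The amplitude on |000> is 0.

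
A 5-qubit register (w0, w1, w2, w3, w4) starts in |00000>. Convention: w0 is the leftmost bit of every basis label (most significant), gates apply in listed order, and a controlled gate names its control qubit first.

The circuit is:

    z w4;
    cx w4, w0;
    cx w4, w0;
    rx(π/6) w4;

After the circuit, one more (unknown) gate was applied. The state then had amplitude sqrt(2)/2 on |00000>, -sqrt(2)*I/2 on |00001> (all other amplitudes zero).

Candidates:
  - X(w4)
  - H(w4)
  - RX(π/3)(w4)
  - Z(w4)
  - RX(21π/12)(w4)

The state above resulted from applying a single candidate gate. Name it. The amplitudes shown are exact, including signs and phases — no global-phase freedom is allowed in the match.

The unique candidate consistent with the amplitudes is RX(π/3)(w4). Key observation: the block from step 2 through step 3 cancels to the identity and can be dropped.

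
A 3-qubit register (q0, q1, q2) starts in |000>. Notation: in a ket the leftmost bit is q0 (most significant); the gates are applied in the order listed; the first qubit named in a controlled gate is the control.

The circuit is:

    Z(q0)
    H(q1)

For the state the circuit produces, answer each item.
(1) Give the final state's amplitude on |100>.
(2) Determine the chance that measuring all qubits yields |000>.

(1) |100> carries amplitude 0 in the final state.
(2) A full measurement returns |000> with probability 1/2.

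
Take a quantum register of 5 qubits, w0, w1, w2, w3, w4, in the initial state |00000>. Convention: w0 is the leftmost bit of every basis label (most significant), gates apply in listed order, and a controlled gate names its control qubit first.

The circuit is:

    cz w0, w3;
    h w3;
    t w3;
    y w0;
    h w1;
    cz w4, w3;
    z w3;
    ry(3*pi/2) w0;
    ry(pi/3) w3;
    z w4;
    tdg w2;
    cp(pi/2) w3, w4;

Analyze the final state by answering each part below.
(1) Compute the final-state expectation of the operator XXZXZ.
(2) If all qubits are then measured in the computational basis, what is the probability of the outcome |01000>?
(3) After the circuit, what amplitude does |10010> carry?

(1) In the final state, XXZXZ has expectation -sqrt(2)/4.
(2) Outcome |01000> occurs with probability sqrt(6)/32 + 1/8.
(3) |10010> carries amplitude -sqrt(2)*I/8 + sqrt(6)*exp(3*I*pi/4)/8 in the final state.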